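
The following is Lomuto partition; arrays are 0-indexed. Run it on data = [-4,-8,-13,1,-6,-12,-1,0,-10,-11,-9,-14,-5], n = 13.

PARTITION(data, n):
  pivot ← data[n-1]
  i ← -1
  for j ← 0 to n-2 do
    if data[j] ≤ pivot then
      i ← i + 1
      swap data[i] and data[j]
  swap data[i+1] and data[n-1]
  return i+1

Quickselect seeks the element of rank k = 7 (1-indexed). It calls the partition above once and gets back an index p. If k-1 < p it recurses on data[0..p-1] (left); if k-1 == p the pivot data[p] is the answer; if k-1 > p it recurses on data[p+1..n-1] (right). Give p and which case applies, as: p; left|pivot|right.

pivot = data[12] = -5; i = -1
j=0: data[0]=-4 > -5 → no swap
j=1: data[1]=-8 ≤ -5 → i=0, swap data[0],data[1] → [-8,-4,-13,1,-6,-12,-1,0,-10,-11,-9,-14,-5]
j=2: data[2]=-13 ≤ -5 → i=1, swap data[1],data[2] → [-8,-13,-4,1,-6,-12,-1,0,-10,-11,-9,-14,-5]
j=3: data[3]=1 > -5 → no swap
j=4: data[4]=-6 ≤ -5 → i=2, swap data[2],data[4] → [-8,-13,-6,1,-4,-12,-1,0,-10,-11,-9,-14,-5]
j=5: data[5]=-12 ≤ -5 → i=3, swap data[3],data[5] → [-8,-13,-6,-12,-4,1,-1,0,-10,-11,-9,-14,-5]
j=6: data[6]=-1 > -5 → no swap
j=7: data[7]=0 > -5 → no swap
j=8: data[8]=-10 ≤ -5 → i=4, swap data[4],data[8] → [-8,-13,-6,-12,-10,1,-1,0,-4,-11,-9,-14,-5]
j=9: data[9]=-11 ≤ -5 → i=5, swap data[5],data[9] → [-8,-13,-6,-12,-10,-11,-1,0,-4,1,-9,-14,-5]
j=10: data[10]=-9 ≤ -5 → i=6, swap data[6],data[10] → [-8,-13,-6,-12,-10,-11,-9,0,-4,1,-1,-14,-5]
j=11: data[11]=-14 ≤ -5 → i=7, swap data[7],data[11] → [-8,-13,-6,-12,-10,-11,-9,-14,-4,1,-1,0,-5]
final swap data[8],data[12] → [-8,-13,-6,-12,-10,-11,-9,-14,-5,1,-1,0,-4]; return 8
p = 8; k-1 = 6 < 8 ⇒ left

8; left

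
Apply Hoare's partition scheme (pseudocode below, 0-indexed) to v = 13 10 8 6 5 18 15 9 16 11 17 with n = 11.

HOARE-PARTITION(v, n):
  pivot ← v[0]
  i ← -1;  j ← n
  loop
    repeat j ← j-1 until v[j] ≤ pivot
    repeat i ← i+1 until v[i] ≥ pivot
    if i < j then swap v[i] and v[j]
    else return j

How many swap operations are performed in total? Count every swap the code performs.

pivot = v[0] = 13; i = -1, j = 11
j→9 (v[9]=11≤13), i→0 (v[0]=13≥13); i<j, swap → 11 10 8 6 5 18 15 9 16 13 17
j→7 (v[7]=9≤13), i→5 (v[5]=18≥13); i<j, swap → 11 10 8 6 5 9 15 18 16 13 17
j→5, i→6; i≥j, return j=5. v = 11 10 8 6 5 9 15 18 16 13 17

2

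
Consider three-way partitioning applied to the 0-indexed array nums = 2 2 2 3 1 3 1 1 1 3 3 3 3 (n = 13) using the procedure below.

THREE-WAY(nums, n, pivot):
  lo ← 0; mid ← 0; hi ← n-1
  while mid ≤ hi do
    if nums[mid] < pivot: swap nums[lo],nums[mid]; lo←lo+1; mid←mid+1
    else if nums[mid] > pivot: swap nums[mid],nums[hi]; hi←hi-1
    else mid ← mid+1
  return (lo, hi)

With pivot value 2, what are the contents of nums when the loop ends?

1 1 1 1 2 2 2 3 3 3 3 3 3

lo=0 mid=0 hi=12
2=2: mid=1
2=2: mid=2
2=2: mid=3
3>2: swap(3,12), hi=11 ⇒ 2 2 2 3 1 3 1 1 1 3 3 3 3
3>2: swap(3,11), hi=10 ⇒ 2 2 2 3 1 3 1 1 1 3 3 3 3
3>2: swap(3,10), hi=9 ⇒ 2 2 2 3 1 3 1 1 1 3 3 3 3
3>2: swap(3,9), hi=8 ⇒ 2 2 2 3 1 3 1 1 1 3 3 3 3
3>2: swap(3,8), hi=7 ⇒ 2 2 2 1 1 3 1 1 3 3 3 3 3
1<2: swap(0,3), lo=1 mid=4 ⇒ 1 2 2 2 1 3 1 1 3 3 3 3 3
1<2: swap(1,4), lo=2 mid=5 ⇒ 1 1 2 2 2 3 1 1 3 3 3 3 3
3>2: swap(5,7), hi=6 ⇒ 1 1 2 2 2 1 1 3 3 3 3 3 3
1<2: swap(2,5), lo=3 mid=6 ⇒ 1 1 1 2 2 2 1 3 3 3 3 3 3
1<2: swap(3,6), lo=4 mid=7 ⇒ 1 1 1 1 2 2 2 3 3 3 3 3 3
done. lo=4 hi=6; nums=1 1 1 1 2 2 2 3 3 3 3 3 3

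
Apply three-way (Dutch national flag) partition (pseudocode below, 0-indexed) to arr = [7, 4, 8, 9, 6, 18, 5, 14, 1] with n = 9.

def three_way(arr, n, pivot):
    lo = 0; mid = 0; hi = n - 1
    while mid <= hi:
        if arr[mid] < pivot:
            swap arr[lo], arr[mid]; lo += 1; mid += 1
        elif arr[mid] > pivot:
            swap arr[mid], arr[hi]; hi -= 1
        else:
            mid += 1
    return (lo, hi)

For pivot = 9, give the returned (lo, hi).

(6, 6)

lo=0 mid=0 hi=8
7<9: swap(0,0), lo=1 mid=1 ⇒ [7, 4, 8, 9, 6, 18, 5, 14, 1]
4<9: swap(1,1), lo=2 mid=2 ⇒ [7, 4, 8, 9, 6, 18, 5, 14, 1]
8<9: swap(2,2), lo=3 mid=3 ⇒ [7, 4, 8, 9, 6, 18, 5, 14, 1]
9=9: mid=4
6<9: swap(3,4), lo=4 mid=5 ⇒ [7, 4, 8, 6, 9, 18, 5, 14, 1]
18>9: swap(5,8), hi=7 ⇒ [7, 4, 8, 6, 9, 1, 5, 14, 18]
1<9: swap(4,5), lo=5 mid=6 ⇒ [7, 4, 8, 6, 1, 9, 5, 14, 18]
5<9: swap(5,6), lo=6 mid=7 ⇒ [7, 4, 8, 6, 1, 5, 9, 14, 18]
14>9: swap(7,7), hi=6 ⇒ [7, 4, 8, 6, 1, 5, 9, 14, 18]
done. lo=6 hi=6; arr=[7, 4, 8, 6, 1, 5, 9, 14, 18]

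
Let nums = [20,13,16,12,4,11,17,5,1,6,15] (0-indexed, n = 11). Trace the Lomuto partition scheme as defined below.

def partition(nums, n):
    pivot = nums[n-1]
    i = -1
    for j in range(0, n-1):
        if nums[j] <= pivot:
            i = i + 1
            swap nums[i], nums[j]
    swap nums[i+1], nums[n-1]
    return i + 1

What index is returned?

pivot=15, i=-1
j=0: 20>15, skip
j=1: 13≤15, i=0, swap(0,1) ⇒ [13,20,16,12,4,11,17,5,1,6,15]
j=2: 16>15, skip
j=3: 12≤15, i=1, swap(1,3) ⇒ [13,12,16,20,4,11,17,5,1,6,15]
j=4: 4≤15, i=2, swap(2,4) ⇒ [13,12,4,20,16,11,17,5,1,6,15]
j=5: 11≤15, i=3, swap(3,5) ⇒ [13,12,4,11,16,20,17,5,1,6,15]
j=6: 17>15, skip
j=7: 5≤15, i=4, swap(4,7) ⇒ [13,12,4,11,5,20,17,16,1,6,15]
j=8: 1≤15, i=5, swap(5,8) ⇒ [13,12,4,11,5,1,17,16,20,6,15]
j=9: 6≤15, i=6, swap(6,9) ⇒ [13,12,4,11,5,1,6,16,20,17,15]
swap(7,10) ⇒ [13,12,4,11,5,1,6,15,20,17,16]; return 7

7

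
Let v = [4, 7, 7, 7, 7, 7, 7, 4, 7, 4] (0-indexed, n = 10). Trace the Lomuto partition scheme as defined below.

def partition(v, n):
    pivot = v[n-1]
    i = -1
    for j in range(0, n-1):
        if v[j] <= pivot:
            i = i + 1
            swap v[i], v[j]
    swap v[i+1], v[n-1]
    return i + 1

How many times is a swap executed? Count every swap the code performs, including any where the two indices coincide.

3

pivot=4, i=-1
j=0: 4≤4, i=0, swap(0,0) ⇒ [4, 7, 7, 7, 7, 7, 7, 4, 7, 4]
j=1: 7>4, skip
j=2: 7>4, skip
j=3: 7>4, skip
j=4: 7>4, skip
j=5: 7>4, skip
j=6: 7>4, skip
j=7: 4≤4, i=1, swap(1,7) ⇒ [4, 4, 7, 7, 7, 7, 7, 7, 7, 4]
j=8: 7>4, skip
swap(2,9) ⇒ [4, 4, 4, 7, 7, 7, 7, 7, 7, 7]; return 2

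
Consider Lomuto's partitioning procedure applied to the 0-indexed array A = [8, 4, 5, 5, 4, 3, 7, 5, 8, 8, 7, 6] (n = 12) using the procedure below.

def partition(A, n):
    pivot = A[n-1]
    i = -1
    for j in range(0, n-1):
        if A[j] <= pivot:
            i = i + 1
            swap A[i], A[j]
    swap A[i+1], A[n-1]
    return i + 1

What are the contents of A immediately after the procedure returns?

[4, 5, 5, 4, 3, 5, 6, 8, 8, 8, 7, 7]

pivot=6, i=-1
j=0: 8>6, skip
j=1: 4≤6, i=0, swap(0,1) ⇒ [4, 8, 5, 5, 4, 3, 7, 5, 8, 8, 7, 6]
j=2: 5≤6, i=1, swap(1,2) ⇒ [4, 5, 8, 5, 4, 3, 7, 5, 8, 8, 7, 6]
j=3: 5≤6, i=2, swap(2,3) ⇒ [4, 5, 5, 8, 4, 3, 7, 5, 8, 8, 7, 6]
j=4: 4≤6, i=3, swap(3,4) ⇒ [4, 5, 5, 4, 8, 3, 7, 5, 8, 8, 7, 6]
j=5: 3≤6, i=4, swap(4,5) ⇒ [4, 5, 5, 4, 3, 8, 7, 5, 8, 8, 7, 6]
j=6: 7>6, skip
j=7: 5≤6, i=5, swap(5,7) ⇒ [4, 5, 5, 4, 3, 5, 7, 8, 8, 8, 7, 6]
j=8: 8>6, skip
j=9: 8>6, skip
j=10: 7>6, skip
swap(6,11) ⇒ [4, 5, 5, 4, 3, 5, 6, 8, 8, 8, 7, 7]; return 6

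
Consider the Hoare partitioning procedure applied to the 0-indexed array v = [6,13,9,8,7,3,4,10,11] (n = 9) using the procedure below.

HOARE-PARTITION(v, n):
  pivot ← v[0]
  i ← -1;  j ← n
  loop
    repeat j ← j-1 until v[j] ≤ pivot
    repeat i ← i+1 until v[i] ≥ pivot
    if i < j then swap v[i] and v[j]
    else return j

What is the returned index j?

pivot = v[0] = 6; i = -1, j = 9
j→6 (v[6]=4≤6), i→0 (v[0]=6≥6); i<j, swap → [4,13,9,8,7,3,6,10,11]
j→5 (v[5]=3≤6), i→1 (v[1]=13≥6); i<j, swap → [4,3,9,8,7,13,6,10,11]
j→1, i→2; i≥j, return j=1. v = [4,3,9,8,7,13,6,10,11]

1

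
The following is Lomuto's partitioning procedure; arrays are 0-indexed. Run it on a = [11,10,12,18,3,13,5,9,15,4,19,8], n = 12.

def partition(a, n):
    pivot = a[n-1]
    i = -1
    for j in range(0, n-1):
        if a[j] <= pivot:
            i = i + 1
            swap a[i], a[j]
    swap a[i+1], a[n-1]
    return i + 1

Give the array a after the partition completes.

pivot=8, i=-1
j=0: 11>8, skip
j=1: 10>8, skip
j=2: 12>8, skip
j=3: 18>8, skip
j=4: 3≤8, i=0, swap(0,4) ⇒ [3,10,12,18,11,13,5,9,15,4,19,8]
j=5: 13>8, skip
j=6: 5≤8, i=1, swap(1,6) ⇒ [3,5,12,18,11,13,10,9,15,4,19,8]
j=7: 9>8, skip
j=8: 15>8, skip
j=9: 4≤8, i=2, swap(2,9) ⇒ [3,5,4,18,11,13,10,9,15,12,19,8]
j=10: 19>8, skip
swap(3,11) ⇒ [3,5,4,8,11,13,10,9,15,12,19,18]; return 3

[3,5,4,8,11,13,10,9,15,12,19,18]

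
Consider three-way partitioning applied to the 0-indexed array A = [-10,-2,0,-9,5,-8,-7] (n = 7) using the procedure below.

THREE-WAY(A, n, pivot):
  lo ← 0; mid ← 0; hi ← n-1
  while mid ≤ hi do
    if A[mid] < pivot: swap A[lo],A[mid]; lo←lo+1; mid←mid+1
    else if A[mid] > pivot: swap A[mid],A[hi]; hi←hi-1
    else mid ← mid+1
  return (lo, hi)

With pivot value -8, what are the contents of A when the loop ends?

pivot = -8; lo=0, mid=0, hi=6
A[mid]=-10<-8: swap A[0],A[0]; lo=1,mid=1 → [-10,-2,0,-9,5,-8,-7]
A[mid]=-2>-8: swap A[1],A[6]; hi=5 → [-10,-7,0,-9,5,-8,-2]
A[mid]=-7>-8: swap A[1],A[5]; hi=4 → [-10,-8,0,-9,5,-7,-2]
A[mid]=-8=-8: mid=2
A[mid]=0>-8: swap A[2],A[4]; hi=3 → [-10,-8,5,-9,0,-7,-2]
A[mid]=5>-8: swap A[2],A[3]; hi=2 → [-10,-8,-9,5,0,-7,-2]
A[mid]=-9<-8: swap A[1],A[2]; lo=2,mid=3 → [-10,-9,-8,5,0,-7,-2]
end: lo=2, hi=2; A = [-10,-9,-8,5,0,-7,-2]

[-10,-9,-8,5,0,-7,-2]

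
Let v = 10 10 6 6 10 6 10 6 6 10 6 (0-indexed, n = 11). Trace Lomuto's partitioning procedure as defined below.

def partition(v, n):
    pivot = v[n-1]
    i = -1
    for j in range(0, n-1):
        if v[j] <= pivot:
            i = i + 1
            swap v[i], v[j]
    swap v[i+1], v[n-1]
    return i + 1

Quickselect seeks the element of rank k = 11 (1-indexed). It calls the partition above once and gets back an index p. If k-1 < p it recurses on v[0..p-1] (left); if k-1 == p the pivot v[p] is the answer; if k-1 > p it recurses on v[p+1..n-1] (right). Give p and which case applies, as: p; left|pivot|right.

pivot = v[10] = 6; i = -1
j=0: v[0]=10 > 6 → no swap
j=1: v[1]=10 > 6 → no swap
j=2: v[2]=6 ≤ 6 → i=0, swap v[0],v[2] → 6 10 10 6 10 6 10 6 6 10 6
j=3: v[3]=6 ≤ 6 → i=1, swap v[1],v[3] → 6 6 10 10 10 6 10 6 6 10 6
j=4: v[4]=10 > 6 → no swap
j=5: v[5]=6 ≤ 6 → i=2, swap v[2],v[5] → 6 6 6 10 10 10 10 6 6 10 6
j=6: v[6]=10 > 6 → no swap
j=7: v[7]=6 ≤ 6 → i=3, swap v[3],v[7] → 6 6 6 6 10 10 10 10 6 10 6
j=8: v[8]=6 ≤ 6 → i=4, swap v[4],v[8] → 6 6 6 6 6 10 10 10 10 10 6
j=9: v[9]=10 > 6 → no swap
final swap v[5],v[10] → 6 6 6 6 6 6 10 10 10 10 10; return 5
p = 5; k-1 = 10 > 5 ⇒ right

5; right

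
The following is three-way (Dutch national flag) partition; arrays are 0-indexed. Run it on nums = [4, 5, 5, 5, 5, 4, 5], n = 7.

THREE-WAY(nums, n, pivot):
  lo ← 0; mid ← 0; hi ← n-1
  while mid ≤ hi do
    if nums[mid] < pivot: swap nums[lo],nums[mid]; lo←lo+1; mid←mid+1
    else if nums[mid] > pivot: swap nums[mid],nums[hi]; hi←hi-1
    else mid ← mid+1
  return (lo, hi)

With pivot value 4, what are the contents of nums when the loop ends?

lo=0 mid=0 hi=6
4=4: mid=1
5>4: swap(1,6), hi=5 ⇒ [4, 5, 5, 5, 5, 4, 5]
5>4: swap(1,5), hi=4 ⇒ [4, 4, 5, 5, 5, 5, 5]
4=4: mid=2
5>4: swap(2,4), hi=3 ⇒ [4, 4, 5, 5, 5, 5, 5]
5>4: swap(2,3), hi=2 ⇒ [4, 4, 5, 5, 5, 5, 5]
5>4: swap(2,2), hi=1 ⇒ [4, 4, 5, 5, 5, 5, 5]
done. lo=0 hi=1; nums=[4, 4, 5, 5, 5, 5, 5]

[4, 4, 5, 5, 5, 5, 5]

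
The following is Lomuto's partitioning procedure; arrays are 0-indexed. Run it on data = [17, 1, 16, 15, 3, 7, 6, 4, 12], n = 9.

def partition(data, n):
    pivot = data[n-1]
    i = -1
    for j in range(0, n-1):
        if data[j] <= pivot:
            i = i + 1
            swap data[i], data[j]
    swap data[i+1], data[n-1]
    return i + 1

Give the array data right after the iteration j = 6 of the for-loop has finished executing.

pivot=12, i=-1
j=0: 17>12, skip
j=1: 1≤12, i=0, swap(0,1) ⇒ [1, 17, 16, 15, 3, 7, 6, 4, 12]
j=2: 16>12, skip
j=3: 15>12, skip
j=4: 3≤12, i=1, swap(1,4) ⇒ [1, 3, 16, 15, 17, 7, 6, 4, 12]
j=5: 7≤12, i=2, swap(2,5) ⇒ [1, 3, 7, 15, 17, 16, 6, 4, 12]
j=6: 6≤12, i=3, swap(3,6) ⇒ [1, 3, 7, 6, 17, 16, 15, 4, 12]
(after j=6) data = [1, 3, 7, 6, 17, 16, 15, 4, 12]

[1, 3, 7, 6, 17, 16, 15, 4, 12]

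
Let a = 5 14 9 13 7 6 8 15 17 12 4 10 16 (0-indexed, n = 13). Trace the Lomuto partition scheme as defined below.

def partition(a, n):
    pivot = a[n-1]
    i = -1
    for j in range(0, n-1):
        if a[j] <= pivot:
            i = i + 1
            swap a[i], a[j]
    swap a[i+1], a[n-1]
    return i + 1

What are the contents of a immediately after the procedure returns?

pivot=16, i=-1
j=0: 5≤16, i=0, swap(0,0) ⇒ 5 14 9 13 7 6 8 15 17 12 4 10 16
j=1: 14≤16, i=1, swap(1,1) ⇒ 5 14 9 13 7 6 8 15 17 12 4 10 16
j=2: 9≤16, i=2, swap(2,2) ⇒ 5 14 9 13 7 6 8 15 17 12 4 10 16
j=3: 13≤16, i=3, swap(3,3) ⇒ 5 14 9 13 7 6 8 15 17 12 4 10 16
j=4: 7≤16, i=4, swap(4,4) ⇒ 5 14 9 13 7 6 8 15 17 12 4 10 16
j=5: 6≤16, i=5, swap(5,5) ⇒ 5 14 9 13 7 6 8 15 17 12 4 10 16
j=6: 8≤16, i=6, swap(6,6) ⇒ 5 14 9 13 7 6 8 15 17 12 4 10 16
j=7: 15≤16, i=7, swap(7,7) ⇒ 5 14 9 13 7 6 8 15 17 12 4 10 16
j=8: 17>16, skip
j=9: 12≤16, i=8, swap(8,9) ⇒ 5 14 9 13 7 6 8 15 12 17 4 10 16
j=10: 4≤16, i=9, swap(9,10) ⇒ 5 14 9 13 7 6 8 15 12 4 17 10 16
j=11: 10≤16, i=10, swap(10,11) ⇒ 5 14 9 13 7 6 8 15 12 4 10 17 16
swap(11,12) ⇒ 5 14 9 13 7 6 8 15 12 4 10 16 17; return 11

5 14 9 13 7 6 8 15 12 4 10 16 17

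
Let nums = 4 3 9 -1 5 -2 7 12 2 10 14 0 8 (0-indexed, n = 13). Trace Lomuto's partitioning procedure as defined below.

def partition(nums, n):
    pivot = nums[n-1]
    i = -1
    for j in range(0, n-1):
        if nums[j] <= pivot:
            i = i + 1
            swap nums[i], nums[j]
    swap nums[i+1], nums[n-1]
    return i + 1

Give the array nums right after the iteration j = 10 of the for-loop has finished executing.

4 3 -1 5 -2 7 2 12 9 10 14 0 8

pivot=8, i=-1
j=0: 4≤8, i=0, swap(0,0) ⇒ 4 3 9 -1 5 -2 7 12 2 10 14 0 8
j=1: 3≤8, i=1, swap(1,1) ⇒ 4 3 9 -1 5 -2 7 12 2 10 14 0 8
j=2: 9>8, skip
j=3: -1≤8, i=2, swap(2,3) ⇒ 4 3 -1 9 5 -2 7 12 2 10 14 0 8
j=4: 5≤8, i=3, swap(3,4) ⇒ 4 3 -1 5 9 -2 7 12 2 10 14 0 8
j=5: -2≤8, i=4, swap(4,5) ⇒ 4 3 -1 5 -2 9 7 12 2 10 14 0 8
j=6: 7≤8, i=5, swap(5,6) ⇒ 4 3 -1 5 -2 7 9 12 2 10 14 0 8
j=7: 12>8, skip
j=8: 2≤8, i=6, swap(6,8) ⇒ 4 3 -1 5 -2 7 2 12 9 10 14 0 8
j=9: 10>8, skip
j=10: 14>8, skip
(after j=10) nums = 4 3 -1 5 -2 7 2 12 9 10 14 0 8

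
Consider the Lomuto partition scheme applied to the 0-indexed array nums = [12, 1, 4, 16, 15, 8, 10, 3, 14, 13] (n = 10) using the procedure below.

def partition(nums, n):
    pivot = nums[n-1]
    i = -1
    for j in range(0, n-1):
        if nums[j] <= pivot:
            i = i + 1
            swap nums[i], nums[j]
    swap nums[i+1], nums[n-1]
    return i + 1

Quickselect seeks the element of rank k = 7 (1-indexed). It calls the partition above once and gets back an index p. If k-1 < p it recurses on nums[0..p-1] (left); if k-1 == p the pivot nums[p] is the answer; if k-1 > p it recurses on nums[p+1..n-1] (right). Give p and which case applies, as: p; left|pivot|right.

pivot=13, i=-1
j=0: 12≤13, i=0, swap(0,0) ⇒ [12, 1, 4, 16, 15, 8, 10, 3, 14, 13]
j=1: 1≤13, i=1, swap(1,1) ⇒ [12, 1, 4, 16, 15, 8, 10, 3, 14, 13]
j=2: 4≤13, i=2, swap(2,2) ⇒ [12, 1, 4, 16, 15, 8, 10, 3, 14, 13]
j=3: 16>13, skip
j=4: 15>13, skip
j=5: 8≤13, i=3, swap(3,5) ⇒ [12, 1, 4, 8, 15, 16, 10, 3, 14, 13]
j=6: 10≤13, i=4, swap(4,6) ⇒ [12, 1, 4, 8, 10, 16, 15, 3, 14, 13]
j=7: 3≤13, i=5, swap(5,7) ⇒ [12, 1, 4, 8, 10, 3, 15, 16, 14, 13]
j=8: 14>13, skip
swap(6,9) ⇒ [12, 1, 4, 8, 10, 3, 13, 16, 14, 15]; return 6
p = 6; k-1 = 6 == 6 ⇒ pivot

6; pivot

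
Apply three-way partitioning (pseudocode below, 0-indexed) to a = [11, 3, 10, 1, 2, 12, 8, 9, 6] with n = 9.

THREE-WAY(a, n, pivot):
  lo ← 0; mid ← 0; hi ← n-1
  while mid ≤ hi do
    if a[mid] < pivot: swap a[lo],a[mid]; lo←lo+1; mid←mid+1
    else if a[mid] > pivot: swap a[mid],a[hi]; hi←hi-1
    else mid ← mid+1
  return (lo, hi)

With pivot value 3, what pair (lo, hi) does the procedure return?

pivot = 3; lo=0, mid=0, hi=8
a[mid]=11>3: swap a[0],a[8]; hi=7 → [6, 3, 10, 1, 2, 12, 8, 9, 11]
a[mid]=6>3: swap a[0],a[7]; hi=6 → [9, 3, 10, 1, 2, 12, 8, 6, 11]
a[mid]=9>3: swap a[0],a[6]; hi=5 → [8, 3, 10, 1, 2, 12, 9, 6, 11]
a[mid]=8>3: swap a[0],a[5]; hi=4 → [12, 3, 10, 1, 2, 8, 9, 6, 11]
a[mid]=12>3: swap a[0],a[4]; hi=3 → [2, 3, 10, 1, 12, 8, 9, 6, 11]
a[mid]=2<3: swap a[0],a[0]; lo=1,mid=1 → [2, 3, 10, 1, 12, 8, 9, 6, 11]
a[mid]=3=3: mid=2
a[mid]=10>3: swap a[2],a[3]; hi=2 → [2, 3, 1, 10, 12, 8, 9, 6, 11]
a[mid]=1<3: swap a[1],a[2]; lo=2,mid=3 → [2, 1, 3, 10, 12, 8, 9, 6, 11]
end: lo=2, hi=2; a = [2, 1, 3, 10, 12, 8, 9, 6, 11]

(2, 2)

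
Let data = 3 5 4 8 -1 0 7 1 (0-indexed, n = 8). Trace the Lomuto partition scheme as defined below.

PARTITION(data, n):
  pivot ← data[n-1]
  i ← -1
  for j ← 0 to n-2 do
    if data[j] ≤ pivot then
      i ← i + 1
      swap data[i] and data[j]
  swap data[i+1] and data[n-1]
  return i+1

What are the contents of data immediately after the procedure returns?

pivot = data[7] = 1; i = -1
j=0: data[0]=3 > 1 → no swap
j=1: data[1]=5 > 1 → no swap
j=2: data[2]=4 > 1 → no swap
j=3: data[3]=8 > 1 → no swap
j=4: data[4]=-1 ≤ 1 → i=0, swap data[0],data[4] → -1 5 4 8 3 0 7 1
j=5: data[5]=0 ≤ 1 → i=1, swap data[1],data[5] → -1 0 4 8 3 5 7 1
j=6: data[6]=7 > 1 → no swap
final swap data[2],data[7] → -1 0 1 8 3 5 7 4; return 2

-1 0 1 8 3 5 7 4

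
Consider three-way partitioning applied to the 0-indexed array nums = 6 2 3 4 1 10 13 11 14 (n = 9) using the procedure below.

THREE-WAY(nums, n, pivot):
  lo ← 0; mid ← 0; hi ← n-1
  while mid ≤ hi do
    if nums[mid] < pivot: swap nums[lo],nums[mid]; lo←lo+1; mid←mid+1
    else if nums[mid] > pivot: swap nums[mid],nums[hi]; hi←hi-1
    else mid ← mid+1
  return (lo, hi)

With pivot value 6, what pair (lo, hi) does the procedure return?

lo=0 mid=0 hi=8
6=6: mid=1
2<6: swap(0,1), lo=1 mid=2 ⇒ 2 6 3 4 1 10 13 11 14
3<6: swap(1,2), lo=2 mid=3 ⇒ 2 3 6 4 1 10 13 11 14
4<6: swap(2,3), lo=3 mid=4 ⇒ 2 3 4 6 1 10 13 11 14
1<6: swap(3,4), lo=4 mid=5 ⇒ 2 3 4 1 6 10 13 11 14
10>6: swap(5,8), hi=7 ⇒ 2 3 4 1 6 14 13 11 10
14>6: swap(5,7), hi=6 ⇒ 2 3 4 1 6 11 13 14 10
11>6: swap(5,6), hi=5 ⇒ 2 3 4 1 6 13 11 14 10
13>6: swap(5,5), hi=4 ⇒ 2 3 4 1 6 13 11 14 10
done. lo=4 hi=4; nums=2 3 4 1 6 13 11 14 10

(4, 4)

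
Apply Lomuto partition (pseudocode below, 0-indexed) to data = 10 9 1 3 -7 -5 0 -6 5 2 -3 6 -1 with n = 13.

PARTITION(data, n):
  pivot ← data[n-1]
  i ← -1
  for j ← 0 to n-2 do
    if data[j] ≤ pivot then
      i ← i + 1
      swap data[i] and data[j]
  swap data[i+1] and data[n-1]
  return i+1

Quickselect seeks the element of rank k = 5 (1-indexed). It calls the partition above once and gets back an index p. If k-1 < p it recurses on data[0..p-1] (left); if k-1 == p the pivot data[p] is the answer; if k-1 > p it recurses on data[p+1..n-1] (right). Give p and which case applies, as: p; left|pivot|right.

4; pivot

pivot = data[12] = -1; i = -1
j=0: data[0]=10 > -1 → no swap
j=1: data[1]=9 > -1 → no swap
j=2: data[2]=1 > -1 → no swap
j=3: data[3]=3 > -1 → no swap
j=4: data[4]=-7 ≤ -1 → i=0, swap data[0],data[4] → -7 9 1 3 10 -5 0 -6 5 2 -3 6 -1
j=5: data[5]=-5 ≤ -1 → i=1, swap data[1],data[5] → -7 -5 1 3 10 9 0 -6 5 2 -3 6 -1
j=6: data[6]=0 > -1 → no swap
j=7: data[7]=-6 ≤ -1 → i=2, swap data[2],data[7] → -7 -5 -6 3 10 9 0 1 5 2 -3 6 -1
j=8: data[8]=5 > -1 → no swap
j=9: data[9]=2 > -1 → no swap
j=10: data[10]=-3 ≤ -1 → i=3, swap data[3],data[10] → -7 -5 -6 -3 10 9 0 1 5 2 3 6 -1
j=11: data[11]=6 > -1 → no swap
final swap data[4],data[12] → -7 -5 -6 -3 -1 9 0 1 5 2 3 6 10; return 4
p = 4; k-1 = 4 == 4 ⇒ pivot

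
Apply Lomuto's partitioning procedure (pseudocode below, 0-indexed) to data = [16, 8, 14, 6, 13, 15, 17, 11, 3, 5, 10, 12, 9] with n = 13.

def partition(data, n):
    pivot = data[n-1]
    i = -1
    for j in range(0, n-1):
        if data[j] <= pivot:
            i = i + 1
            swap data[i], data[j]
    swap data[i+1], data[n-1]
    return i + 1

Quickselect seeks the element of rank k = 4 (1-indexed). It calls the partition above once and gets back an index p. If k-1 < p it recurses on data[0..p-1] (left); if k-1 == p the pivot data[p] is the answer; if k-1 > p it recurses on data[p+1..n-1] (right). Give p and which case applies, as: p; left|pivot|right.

pivot = data[12] = 9; i = -1
j=0: data[0]=16 > 9 → no swap
j=1: data[1]=8 ≤ 9 → i=0, swap data[0],data[1] → [8, 16, 14, 6, 13, 15, 17, 11, 3, 5, 10, 12, 9]
j=2: data[2]=14 > 9 → no swap
j=3: data[3]=6 ≤ 9 → i=1, swap data[1],data[3] → [8, 6, 14, 16, 13, 15, 17, 11, 3, 5, 10, 12, 9]
j=4: data[4]=13 > 9 → no swap
j=5: data[5]=15 > 9 → no swap
j=6: data[6]=17 > 9 → no swap
j=7: data[7]=11 > 9 → no swap
j=8: data[8]=3 ≤ 9 → i=2, swap data[2],data[8] → [8, 6, 3, 16, 13, 15, 17, 11, 14, 5, 10, 12, 9]
j=9: data[9]=5 ≤ 9 → i=3, swap data[3],data[9] → [8, 6, 3, 5, 13, 15, 17, 11, 14, 16, 10, 12, 9]
j=10: data[10]=10 > 9 → no swap
j=11: data[11]=12 > 9 → no swap
final swap data[4],data[12] → [8, 6, 3, 5, 9, 15, 17, 11, 14, 16, 10, 12, 13]; return 4
p = 4; k-1 = 3 < 4 ⇒ left

4; left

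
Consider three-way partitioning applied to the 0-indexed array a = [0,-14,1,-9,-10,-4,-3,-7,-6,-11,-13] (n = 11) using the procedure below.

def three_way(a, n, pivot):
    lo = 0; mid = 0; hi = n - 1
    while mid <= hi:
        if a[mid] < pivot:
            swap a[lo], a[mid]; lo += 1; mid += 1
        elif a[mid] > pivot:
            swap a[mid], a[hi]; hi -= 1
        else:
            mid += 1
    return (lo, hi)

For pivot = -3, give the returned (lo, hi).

lo=0 mid=0 hi=10
0>-3: swap(0,10), hi=9 ⇒ [-13,-14,1,-9,-10,-4,-3,-7,-6,-11,0]
-13<-3: swap(0,0), lo=1 mid=1 ⇒ [-13,-14,1,-9,-10,-4,-3,-7,-6,-11,0]
-14<-3: swap(1,1), lo=2 mid=2 ⇒ [-13,-14,1,-9,-10,-4,-3,-7,-6,-11,0]
1>-3: swap(2,9), hi=8 ⇒ [-13,-14,-11,-9,-10,-4,-3,-7,-6,1,0]
-11<-3: swap(2,2), lo=3 mid=3 ⇒ [-13,-14,-11,-9,-10,-4,-3,-7,-6,1,0]
-9<-3: swap(3,3), lo=4 mid=4 ⇒ [-13,-14,-11,-9,-10,-4,-3,-7,-6,1,0]
-10<-3: swap(4,4), lo=5 mid=5 ⇒ [-13,-14,-11,-9,-10,-4,-3,-7,-6,1,0]
-4<-3: swap(5,5), lo=6 mid=6 ⇒ [-13,-14,-11,-9,-10,-4,-3,-7,-6,1,0]
-3=-3: mid=7
-7<-3: swap(6,7), lo=7 mid=8 ⇒ [-13,-14,-11,-9,-10,-4,-7,-3,-6,1,0]
-6<-3: swap(7,8), lo=8 mid=9 ⇒ [-13,-14,-11,-9,-10,-4,-7,-6,-3,1,0]
done. lo=8 hi=8; a=[-13,-14,-11,-9,-10,-4,-7,-6,-3,1,0]

(8, 8)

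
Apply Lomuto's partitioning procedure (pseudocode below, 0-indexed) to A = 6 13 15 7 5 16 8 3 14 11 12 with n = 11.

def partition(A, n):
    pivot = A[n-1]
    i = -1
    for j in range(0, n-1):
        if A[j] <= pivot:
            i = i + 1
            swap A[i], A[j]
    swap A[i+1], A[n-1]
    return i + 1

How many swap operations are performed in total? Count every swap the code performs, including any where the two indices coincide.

7

pivot=12, i=-1
j=0: 6≤12, i=0, swap(0,0) ⇒ 6 13 15 7 5 16 8 3 14 11 12
j=1: 13>12, skip
j=2: 15>12, skip
j=3: 7≤12, i=1, swap(1,3) ⇒ 6 7 15 13 5 16 8 3 14 11 12
j=4: 5≤12, i=2, swap(2,4) ⇒ 6 7 5 13 15 16 8 3 14 11 12
j=5: 16>12, skip
j=6: 8≤12, i=3, swap(3,6) ⇒ 6 7 5 8 15 16 13 3 14 11 12
j=7: 3≤12, i=4, swap(4,7) ⇒ 6 7 5 8 3 16 13 15 14 11 12
j=8: 14>12, skip
j=9: 11≤12, i=5, swap(5,9) ⇒ 6 7 5 8 3 11 13 15 14 16 12
swap(6,10) ⇒ 6 7 5 8 3 11 12 15 14 16 13; return 6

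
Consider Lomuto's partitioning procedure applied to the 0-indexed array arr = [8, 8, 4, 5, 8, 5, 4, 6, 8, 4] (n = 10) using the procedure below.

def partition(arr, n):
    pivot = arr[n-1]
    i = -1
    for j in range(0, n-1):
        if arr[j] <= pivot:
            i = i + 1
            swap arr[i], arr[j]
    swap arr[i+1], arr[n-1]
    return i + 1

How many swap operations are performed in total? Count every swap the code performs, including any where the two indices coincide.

pivot=4, i=-1
j=0: 8>4, skip
j=1: 8>4, skip
j=2: 4≤4, i=0, swap(0,2) ⇒ [4, 8, 8, 5, 8, 5, 4, 6, 8, 4]
j=3: 5>4, skip
j=4: 8>4, skip
j=5: 5>4, skip
j=6: 4≤4, i=1, swap(1,6) ⇒ [4, 4, 8, 5, 8, 5, 8, 6, 8, 4]
j=7: 6>4, skip
j=8: 8>4, skip
swap(2,9) ⇒ [4, 4, 4, 5, 8, 5, 8, 6, 8, 8]; return 2

3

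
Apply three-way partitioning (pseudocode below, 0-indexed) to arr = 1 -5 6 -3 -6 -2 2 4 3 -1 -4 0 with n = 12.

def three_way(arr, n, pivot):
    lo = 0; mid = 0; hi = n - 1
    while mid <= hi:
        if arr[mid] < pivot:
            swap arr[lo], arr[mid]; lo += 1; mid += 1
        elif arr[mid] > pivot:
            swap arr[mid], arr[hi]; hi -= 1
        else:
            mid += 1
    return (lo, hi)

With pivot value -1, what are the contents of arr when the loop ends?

-4 -5 -3 -6 -2 -1 4 3 2 6 0 1

pivot = -1; lo=0, mid=0, hi=11
arr[mid]=1>-1: swap arr[0],arr[11]; hi=10 → 0 -5 6 -3 -6 -2 2 4 3 -1 -4 1
arr[mid]=0>-1: swap arr[0],arr[10]; hi=9 → -4 -5 6 -3 -6 -2 2 4 3 -1 0 1
arr[mid]=-4<-1: swap arr[0],arr[0]; lo=1,mid=1 → -4 -5 6 -3 -6 -2 2 4 3 -1 0 1
arr[mid]=-5<-1: swap arr[1],arr[1]; lo=2,mid=2 → -4 -5 6 -3 -6 -2 2 4 3 -1 0 1
arr[mid]=6>-1: swap arr[2],arr[9]; hi=8 → -4 -5 -1 -3 -6 -2 2 4 3 6 0 1
arr[mid]=-1=-1: mid=3
arr[mid]=-3<-1: swap arr[2],arr[3]; lo=3,mid=4 → -4 -5 -3 -1 -6 -2 2 4 3 6 0 1
arr[mid]=-6<-1: swap arr[3],arr[4]; lo=4,mid=5 → -4 -5 -3 -6 -1 -2 2 4 3 6 0 1
arr[mid]=-2<-1: swap arr[4],arr[5]; lo=5,mid=6 → -4 -5 -3 -6 -2 -1 2 4 3 6 0 1
arr[mid]=2>-1: swap arr[6],arr[8]; hi=7 → -4 -5 -3 -6 -2 -1 3 4 2 6 0 1
arr[mid]=3>-1: swap arr[6],arr[7]; hi=6 → -4 -5 -3 -6 -2 -1 4 3 2 6 0 1
arr[mid]=4>-1: swap arr[6],arr[6]; hi=5 → -4 -5 -3 -6 -2 -1 4 3 2 6 0 1
end: lo=5, hi=5; arr = -4 -5 -3 -6 -2 -1 4 3 2 6 0 1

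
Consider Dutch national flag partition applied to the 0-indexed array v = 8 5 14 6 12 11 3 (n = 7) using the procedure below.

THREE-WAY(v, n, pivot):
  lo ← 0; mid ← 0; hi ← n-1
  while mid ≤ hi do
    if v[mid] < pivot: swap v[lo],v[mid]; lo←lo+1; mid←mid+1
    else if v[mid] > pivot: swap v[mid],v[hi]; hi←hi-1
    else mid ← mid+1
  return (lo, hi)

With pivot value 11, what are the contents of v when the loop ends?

8 5 3 6 11 12 14

pivot = 11; lo=0, mid=0, hi=6
v[mid]=8<11: swap v[0],v[0]; lo=1,mid=1 → 8 5 14 6 12 11 3
v[mid]=5<11: swap v[1],v[1]; lo=2,mid=2 → 8 5 14 6 12 11 3
v[mid]=14>11: swap v[2],v[6]; hi=5 → 8 5 3 6 12 11 14
v[mid]=3<11: swap v[2],v[2]; lo=3,mid=3 → 8 5 3 6 12 11 14
v[mid]=6<11: swap v[3],v[3]; lo=4,mid=4 → 8 5 3 6 12 11 14
v[mid]=12>11: swap v[4],v[5]; hi=4 → 8 5 3 6 11 12 14
v[mid]=11=11: mid=5
end: lo=4, hi=4; v = 8 5 3 6 11 12 14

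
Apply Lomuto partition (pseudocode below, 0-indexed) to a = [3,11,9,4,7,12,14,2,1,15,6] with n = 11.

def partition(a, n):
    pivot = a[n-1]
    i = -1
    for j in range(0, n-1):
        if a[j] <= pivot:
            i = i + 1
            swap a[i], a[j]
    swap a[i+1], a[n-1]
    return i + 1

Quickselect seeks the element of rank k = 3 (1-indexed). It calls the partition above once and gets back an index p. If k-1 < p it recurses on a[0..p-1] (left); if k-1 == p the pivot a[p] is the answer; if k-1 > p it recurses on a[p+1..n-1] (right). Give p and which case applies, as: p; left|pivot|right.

4; left

pivot = a[10] = 6; i = -1
j=0: a[0]=3 ≤ 6 → i=0, swap a[0],a[0] (no change) → [3,11,9,4,7,12,14,2,1,15,6]
j=1: a[1]=11 > 6 → no swap
j=2: a[2]=9 > 6 → no swap
j=3: a[3]=4 ≤ 6 → i=1, swap a[1],a[3] → [3,4,9,11,7,12,14,2,1,15,6]
j=4: a[4]=7 > 6 → no swap
j=5: a[5]=12 > 6 → no swap
j=6: a[6]=14 > 6 → no swap
j=7: a[7]=2 ≤ 6 → i=2, swap a[2],a[7] → [3,4,2,11,7,12,14,9,1,15,6]
j=8: a[8]=1 ≤ 6 → i=3, swap a[3],a[8] → [3,4,2,1,7,12,14,9,11,15,6]
j=9: a[9]=15 > 6 → no swap
final swap a[4],a[10] → [3,4,2,1,6,12,14,9,11,15,7]; return 4
p = 4; k-1 = 2 < 4 ⇒ left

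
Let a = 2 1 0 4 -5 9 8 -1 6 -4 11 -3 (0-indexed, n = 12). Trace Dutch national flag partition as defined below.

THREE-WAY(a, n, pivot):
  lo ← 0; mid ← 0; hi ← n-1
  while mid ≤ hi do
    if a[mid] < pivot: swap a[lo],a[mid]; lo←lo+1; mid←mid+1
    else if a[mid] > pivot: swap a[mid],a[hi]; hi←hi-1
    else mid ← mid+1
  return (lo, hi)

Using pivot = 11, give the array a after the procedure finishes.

lo=0 mid=0 hi=11
2<11: swap(0,0), lo=1 mid=1 ⇒ 2 1 0 4 -5 9 8 -1 6 -4 11 -3
1<11: swap(1,1), lo=2 mid=2 ⇒ 2 1 0 4 -5 9 8 -1 6 -4 11 -3
0<11: swap(2,2), lo=3 mid=3 ⇒ 2 1 0 4 -5 9 8 -1 6 -4 11 -3
4<11: swap(3,3), lo=4 mid=4 ⇒ 2 1 0 4 -5 9 8 -1 6 -4 11 -3
-5<11: swap(4,4), lo=5 mid=5 ⇒ 2 1 0 4 -5 9 8 -1 6 -4 11 -3
9<11: swap(5,5), lo=6 mid=6 ⇒ 2 1 0 4 -5 9 8 -1 6 -4 11 -3
8<11: swap(6,6), lo=7 mid=7 ⇒ 2 1 0 4 -5 9 8 -1 6 -4 11 -3
-1<11: swap(7,7), lo=8 mid=8 ⇒ 2 1 0 4 -5 9 8 -1 6 -4 11 -3
6<11: swap(8,8), lo=9 mid=9 ⇒ 2 1 0 4 -5 9 8 -1 6 -4 11 -3
-4<11: swap(9,9), lo=10 mid=10 ⇒ 2 1 0 4 -5 9 8 -1 6 -4 11 -3
11=11: mid=11
-3<11: swap(10,11), lo=11 mid=12 ⇒ 2 1 0 4 -5 9 8 -1 6 -4 -3 11
done. lo=11 hi=11; a=2 1 0 4 -5 9 8 -1 6 -4 -3 11

2 1 0 4 -5 9 8 -1 6 -4 -3 11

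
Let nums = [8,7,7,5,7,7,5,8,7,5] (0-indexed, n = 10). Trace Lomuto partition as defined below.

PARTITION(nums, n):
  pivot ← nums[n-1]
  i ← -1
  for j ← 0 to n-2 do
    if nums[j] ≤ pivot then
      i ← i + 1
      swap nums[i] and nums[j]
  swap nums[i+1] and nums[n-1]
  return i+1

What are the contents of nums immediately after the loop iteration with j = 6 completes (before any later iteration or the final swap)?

pivot = nums[9] = 5; i = -1
j=0: nums[0]=8 > 5 → no swap
j=1: nums[1]=7 > 5 → no swap
j=2: nums[2]=7 > 5 → no swap
j=3: nums[3]=5 ≤ 5 → i=0, swap nums[0],nums[3] → [5,7,7,8,7,7,5,8,7,5]
j=4: nums[4]=7 > 5 → no swap
j=5: nums[5]=7 > 5 → no swap
j=6: nums[6]=5 ≤ 5 → i=1, swap nums[1],nums[6] → [5,5,7,8,7,7,7,8,7,5]
(after j=6) nums = [5,5,7,8,7,7,7,8,7,5]

[5,5,7,8,7,7,7,8,7,5]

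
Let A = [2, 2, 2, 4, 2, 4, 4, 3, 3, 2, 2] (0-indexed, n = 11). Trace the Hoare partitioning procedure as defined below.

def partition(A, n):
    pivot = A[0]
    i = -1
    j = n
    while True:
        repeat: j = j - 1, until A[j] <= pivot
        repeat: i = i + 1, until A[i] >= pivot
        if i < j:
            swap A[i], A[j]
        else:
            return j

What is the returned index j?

2

pivot=2
j stops at 10 (2), i stops at 0 (2); swap ⇒ [2, 2, 2, 4, 2, 4, 4, 3, 3, 2, 2]
j stops at 9 (2), i stops at 1 (2); swap ⇒ [2, 2, 2, 4, 2, 4, 4, 3, 3, 2, 2]
j stops at 4 (2), i stops at 2 (2); swap ⇒ [2, 2, 2, 4, 2, 4, 4, 3, 3, 2, 2]
j stops at 2, i stops at 3; i≥j ⇒ return 2. A=[2, 2, 2, 4, 2, 4, 4, 3, 3, 2, 2]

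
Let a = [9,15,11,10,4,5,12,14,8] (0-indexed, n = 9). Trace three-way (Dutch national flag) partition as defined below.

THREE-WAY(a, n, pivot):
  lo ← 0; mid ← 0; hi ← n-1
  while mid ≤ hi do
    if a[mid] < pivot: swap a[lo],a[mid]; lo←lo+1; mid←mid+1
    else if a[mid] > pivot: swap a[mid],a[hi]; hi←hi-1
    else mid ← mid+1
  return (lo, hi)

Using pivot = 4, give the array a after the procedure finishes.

[4,11,10,15,5,12,14,8,9]

lo=0 mid=0 hi=8
9>4: swap(0,8), hi=7 ⇒ [8,15,11,10,4,5,12,14,9]
8>4: swap(0,7), hi=6 ⇒ [14,15,11,10,4,5,12,8,9]
14>4: swap(0,6), hi=5 ⇒ [12,15,11,10,4,5,14,8,9]
12>4: swap(0,5), hi=4 ⇒ [5,15,11,10,4,12,14,8,9]
5>4: swap(0,4), hi=3 ⇒ [4,15,11,10,5,12,14,8,9]
4=4: mid=1
15>4: swap(1,3), hi=2 ⇒ [4,10,11,15,5,12,14,8,9]
10>4: swap(1,2), hi=1 ⇒ [4,11,10,15,5,12,14,8,9]
11>4: swap(1,1), hi=0 ⇒ [4,11,10,15,5,12,14,8,9]
done. lo=0 hi=0; a=[4,11,10,15,5,12,14,8,9]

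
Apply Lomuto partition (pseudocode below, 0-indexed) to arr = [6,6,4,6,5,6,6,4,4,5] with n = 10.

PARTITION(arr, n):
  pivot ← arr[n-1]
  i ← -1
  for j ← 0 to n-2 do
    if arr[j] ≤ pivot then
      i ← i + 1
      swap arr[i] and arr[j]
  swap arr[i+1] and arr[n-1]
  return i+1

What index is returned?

4

pivot=5, i=-1
j=0: 6>5, skip
j=1: 6>5, skip
j=2: 4≤5, i=0, swap(0,2) ⇒ [4,6,6,6,5,6,6,4,4,5]
j=3: 6>5, skip
j=4: 5≤5, i=1, swap(1,4) ⇒ [4,5,6,6,6,6,6,4,4,5]
j=5: 6>5, skip
j=6: 6>5, skip
j=7: 4≤5, i=2, swap(2,7) ⇒ [4,5,4,6,6,6,6,6,4,5]
j=8: 4≤5, i=3, swap(3,8) ⇒ [4,5,4,4,6,6,6,6,6,5]
swap(4,9) ⇒ [4,5,4,4,5,6,6,6,6,6]; return 4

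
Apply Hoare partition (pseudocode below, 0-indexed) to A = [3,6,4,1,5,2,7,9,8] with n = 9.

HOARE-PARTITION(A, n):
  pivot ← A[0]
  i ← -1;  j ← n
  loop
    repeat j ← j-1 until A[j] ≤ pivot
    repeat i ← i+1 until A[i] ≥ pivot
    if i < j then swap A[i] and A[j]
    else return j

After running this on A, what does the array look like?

[2,1,4,6,5,3,7,9,8]

pivot=3
j stops at 5 (2), i stops at 0 (3); swap ⇒ [2,6,4,1,5,3,7,9,8]
j stops at 3 (1), i stops at 1 (6); swap ⇒ [2,1,4,6,5,3,7,9,8]
j stops at 1, i stops at 2; i≥j ⇒ return 1. A=[2,1,4,6,5,3,7,9,8]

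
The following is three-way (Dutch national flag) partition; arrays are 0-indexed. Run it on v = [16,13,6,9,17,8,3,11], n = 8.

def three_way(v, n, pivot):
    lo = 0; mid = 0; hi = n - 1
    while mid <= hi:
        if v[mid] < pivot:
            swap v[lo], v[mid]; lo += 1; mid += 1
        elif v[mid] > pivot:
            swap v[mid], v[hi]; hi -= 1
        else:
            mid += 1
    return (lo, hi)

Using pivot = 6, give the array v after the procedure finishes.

pivot = 6; lo=0, mid=0, hi=7
v[mid]=16>6: swap v[0],v[7]; hi=6 → [11,13,6,9,17,8,3,16]
v[mid]=11>6: swap v[0],v[6]; hi=5 → [3,13,6,9,17,8,11,16]
v[mid]=3<6: swap v[0],v[0]; lo=1,mid=1 → [3,13,6,9,17,8,11,16]
v[mid]=13>6: swap v[1],v[5]; hi=4 → [3,8,6,9,17,13,11,16]
v[mid]=8>6: swap v[1],v[4]; hi=3 → [3,17,6,9,8,13,11,16]
v[mid]=17>6: swap v[1],v[3]; hi=2 → [3,9,6,17,8,13,11,16]
v[mid]=9>6: swap v[1],v[2]; hi=1 → [3,6,9,17,8,13,11,16]
v[mid]=6=6: mid=2
end: lo=1, hi=1; v = [3,6,9,17,8,13,11,16]

[3,6,9,17,8,13,11,16]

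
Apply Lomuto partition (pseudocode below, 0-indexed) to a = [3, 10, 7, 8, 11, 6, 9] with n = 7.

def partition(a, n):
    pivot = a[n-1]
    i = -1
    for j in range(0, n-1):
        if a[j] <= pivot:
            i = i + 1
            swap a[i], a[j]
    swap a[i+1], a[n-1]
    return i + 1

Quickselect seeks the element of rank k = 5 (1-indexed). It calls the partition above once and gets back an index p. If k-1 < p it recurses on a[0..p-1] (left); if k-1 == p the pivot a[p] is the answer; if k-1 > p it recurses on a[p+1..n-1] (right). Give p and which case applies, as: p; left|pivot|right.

4; pivot

pivot = a[6] = 9; i = -1
j=0: a[0]=3 ≤ 9 → i=0, swap a[0],a[0] (no change) → [3, 10, 7, 8, 11, 6, 9]
j=1: a[1]=10 > 9 → no swap
j=2: a[2]=7 ≤ 9 → i=1, swap a[1],a[2] → [3, 7, 10, 8, 11, 6, 9]
j=3: a[3]=8 ≤ 9 → i=2, swap a[2],a[3] → [3, 7, 8, 10, 11, 6, 9]
j=4: a[4]=11 > 9 → no swap
j=5: a[5]=6 ≤ 9 → i=3, swap a[3],a[5] → [3, 7, 8, 6, 11, 10, 9]
final swap a[4],a[6] → [3, 7, 8, 6, 9, 10, 11]; return 4
p = 4; k-1 = 4 == 4 ⇒ pivot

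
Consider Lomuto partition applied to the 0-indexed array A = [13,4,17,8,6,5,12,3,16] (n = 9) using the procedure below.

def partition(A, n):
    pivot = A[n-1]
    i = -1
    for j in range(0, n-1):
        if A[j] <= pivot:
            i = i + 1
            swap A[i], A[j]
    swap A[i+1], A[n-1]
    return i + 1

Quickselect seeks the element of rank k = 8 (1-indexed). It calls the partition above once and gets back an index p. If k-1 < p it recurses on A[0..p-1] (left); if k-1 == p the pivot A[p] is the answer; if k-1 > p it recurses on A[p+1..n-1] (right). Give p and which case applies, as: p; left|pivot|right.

7; pivot

pivot = A[8] = 16; i = -1
j=0: A[0]=13 ≤ 16 → i=0, swap A[0],A[0] (no change) → [13,4,17,8,6,5,12,3,16]
j=1: A[1]=4 ≤ 16 → i=1, swap A[1],A[1] (no change) → [13,4,17,8,6,5,12,3,16]
j=2: A[2]=17 > 16 → no swap
j=3: A[3]=8 ≤ 16 → i=2, swap A[2],A[3] → [13,4,8,17,6,5,12,3,16]
j=4: A[4]=6 ≤ 16 → i=3, swap A[3],A[4] → [13,4,8,6,17,5,12,3,16]
j=5: A[5]=5 ≤ 16 → i=4, swap A[4],A[5] → [13,4,8,6,5,17,12,3,16]
j=6: A[6]=12 ≤ 16 → i=5, swap A[5],A[6] → [13,4,8,6,5,12,17,3,16]
j=7: A[7]=3 ≤ 16 → i=6, swap A[6],A[7] → [13,4,8,6,5,12,3,17,16]
final swap A[7],A[8] → [13,4,8,6,5,12,3,16,17]; return 7
p = 7; k-1 = 7 == 7 ⇒ pivot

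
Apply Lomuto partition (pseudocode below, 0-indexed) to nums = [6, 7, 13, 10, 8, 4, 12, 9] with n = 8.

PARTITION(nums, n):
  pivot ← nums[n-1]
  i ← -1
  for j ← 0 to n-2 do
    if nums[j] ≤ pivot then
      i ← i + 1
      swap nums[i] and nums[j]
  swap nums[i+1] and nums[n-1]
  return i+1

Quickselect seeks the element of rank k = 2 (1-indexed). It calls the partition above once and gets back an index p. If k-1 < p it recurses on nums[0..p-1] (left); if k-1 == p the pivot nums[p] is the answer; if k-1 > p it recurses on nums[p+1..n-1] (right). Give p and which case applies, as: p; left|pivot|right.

pivot=9, i=-1
j=0: 6≤9, i=0, swap(0,0) ⇒ [6, 7, 13, 10, 8, 4, 12, 9]
j=1: 7≤9, i=1, swap(1,1) ⇒ [6, 7, 13, 10, 8, 4, 12, 9]
j=2: 13>9, skip
j=3: 10>9, skip
j=4: 8≤9, i=2, swap(2,4) ⇒ [6, 7, 8, 10, 13, 4, 12, 9]
j=5: 4≤9, i=3, swap(3,5) ⇒ [6, 7, 8, 4, 13, 10, 12, 9]
j=6: 12>9, skip
swap(4,7) ⇒ [6, 7, 8, 4, 9, 10, 12, 13]; return 4
p = 4; k-1 = 1 < 4 ⇒ left

4; left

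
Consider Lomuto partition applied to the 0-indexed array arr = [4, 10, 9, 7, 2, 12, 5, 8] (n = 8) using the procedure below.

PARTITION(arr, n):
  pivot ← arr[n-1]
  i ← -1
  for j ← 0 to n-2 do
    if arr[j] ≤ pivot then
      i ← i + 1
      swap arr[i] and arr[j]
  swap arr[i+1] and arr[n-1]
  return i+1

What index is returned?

4

pivot = arr[7] = 8; i = -1
j=0: arr[0]=4 ≤ 8 → i=0, swap arr[0],arr[0] (no change) → [4, 10, 9, 7, 2, 12, 5, 8]
j=1: arr[1]=10 > 8 → no swap
j=2: arr[2]=9 > 8 → no swap
j=3: arr[3]=7 ≤ 8 → i=1, swap arr[1],arr[3] → [4, 7, 9, 10, 2, 12, 5, 8]
j=4: arr[4]=2 ≤ 8 → i=2, swap arr[2],arr[4] → [4, 7, 2, 10, 9, 12, 5, 8]
j=5: arr[5]=12 > 8 → no swap
j=6: arr[6]=5 ≤ 8 → i=3, swap arr[3],arr[6] → [4, 7, 2, 5, 9, 12, 10, 8]
final swap arr[4],arr[7] → [4, 7, 2, 5, 8, 12, 10, 9]; return 4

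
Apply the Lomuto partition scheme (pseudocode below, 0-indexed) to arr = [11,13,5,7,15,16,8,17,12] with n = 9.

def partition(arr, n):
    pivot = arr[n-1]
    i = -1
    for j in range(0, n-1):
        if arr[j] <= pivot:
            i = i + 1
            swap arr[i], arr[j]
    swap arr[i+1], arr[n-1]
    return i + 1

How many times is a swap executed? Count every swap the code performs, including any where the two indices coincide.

pivot=12, i=-1
j=0: 11≤12, i=0, swap(0,0) ⇒ [11,13,5,7,15,16,8,17,12]
j=1: 13>12, skip
j=2: 5≤12, i=1, swap(1,2) ⇒ [11,5,13,7,15,16,8,17,12]
j=3: 7≤12, i=2, swap(2,3) ⇒ [11,5,7,13,15,16,8,17,12]
j=4: 15>12, skip
j=5: 16>12, skip
j=6: 8≤12, i=3, swap(3,6) ⇒ [11,5,7,8,15,16,13,17,12]
j=7: 17>12, skip
swap(4,8) ⇒ [11,5,7,8,12,16,13,17,15]; return 4

5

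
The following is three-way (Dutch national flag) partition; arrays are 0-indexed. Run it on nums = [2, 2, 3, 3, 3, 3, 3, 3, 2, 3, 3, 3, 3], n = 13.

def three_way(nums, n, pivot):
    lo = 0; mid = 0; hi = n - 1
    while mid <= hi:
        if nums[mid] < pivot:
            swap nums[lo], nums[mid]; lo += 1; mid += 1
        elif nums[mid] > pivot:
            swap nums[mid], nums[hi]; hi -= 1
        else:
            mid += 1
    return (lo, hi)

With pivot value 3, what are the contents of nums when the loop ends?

lo=0 mid=0 hi=12
2<3: swap(0,0), lo=1 mid=1 ⇒ [2, 2, 3, 3, 3, 3, 3, 3, 2, 3, 3, 3, 3]
2<3: swap(1,1), lo=2 mid=2 ⇒ [2, 2, 3, 3, 3, 3, 3, 3, 2, 3, 3, 3, 3]
3=3: mid=3
3=3: mid=4
3=3: mid=5
3=3: mid=6
3=3: mid=7
3=3: mid=8
2<3: swap(2,8), lo=3 mid=9 ⇒ [2, 2, 2, 3, 3, 3, 3, 3, 3, 3, 3, 3, 3]
3=3: mid=10
3=3: mid=11
3=3: mid=12
3=3: mid=13
done. lo=3 hi=12; nums=[2, 2, 2, 3, 3, 3, 3, 3, 3, 3, 3, 3, 3]

[2, 2, 2, 3, 3, 3, 3, 3, 3, 3, 3, 3, 3]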